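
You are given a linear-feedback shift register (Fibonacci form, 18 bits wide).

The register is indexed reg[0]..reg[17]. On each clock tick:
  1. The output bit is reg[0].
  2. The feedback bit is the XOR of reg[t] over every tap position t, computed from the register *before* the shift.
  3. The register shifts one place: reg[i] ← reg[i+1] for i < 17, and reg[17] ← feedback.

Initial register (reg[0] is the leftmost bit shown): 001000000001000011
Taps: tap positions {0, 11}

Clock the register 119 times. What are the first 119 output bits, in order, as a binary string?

00100000000100001110100111010111100101010101111101011011111000000001011011010101101011101110100010111010110011111011000

step | reg (before) | out | fb
   0 | 001000000001000011 | 0 | 1
   1 | 010000000010000111 | 0 | 0
   2 | 100000000100001110 | 1 | 1
   3 | 000000001000011101 | 0 | 0
   4 | 000000010000111010 | 0 | 0
   5 | 000000100001110100 | 0 | 1
   6 | 000001000011101001 | 0 | 1
   7 | 000010000111010011 | 0 | 1
   8 | 000100001110100111 | 0 | 0
   9 | 001000011101001110 | 0 | 1
  10 | 010000111010011101 | 0 | 0
  11 | 100001110100111010 | 1 | 1
  12 | 000011101001110101 | 0 | 1
  13 | 000111010011101011 | 0 | 1
  14 | 001110100111010111 | 0 | 1
  15 | 011101001110101111 | 0 | 0
  16 | 111010011101011110 | 1 | 0
  17 | 110100111010111100 | 1 | 1
  18 | 101001110101111001 | 1 | 0
  19 | 010011101011110010 | 0 | 1
  20 | 100111010111100101 | 1 | 0
  21 | 001110101111001010 | 0 | 1
  22 | 011101011110010101 | 0 | 0
  23 | 111010111100101010 | 1 | 1
  24 | 110101111001010101 | 1 | 0
  25 | 101011110010101010 | 1 | 1
  26 | 010111100101010101 | 0 | 1
  27 | 101111001010101011 | 1 | 1
  28 | 011110010101010111 | 0 | 1
  29 | 111100101010101111 | 1 | 1
  30 | 111001010101011111 | 1 | 0
  31 | 110010101010111110 | 1 | 1
  32 | 100101010101111101 | 1 | 0
  33 | 001010101011111010 | 0 | 1
  34 | 010101010111110101 | 0 | 1
  35 | 101010101111101011 | 1 | 0
  36 | 010101011111010110 | 0 | 1
  37 | 101010111110101101 | 1 | 1
  38 | 010101111101011011 | 0 | 1
  39 | 101011111010110111 | 1 | 1
  40 | 010111110101101111 | 0 | 1
  41 | 101111101011011111 | 1 | 0
  42 | 011111010110111110 | 0 | 0
  43 | 111110101101111100 | 1 | 0
  44 | 111101011011111000 | 1 | 0
  45 | 111010110111110000 | 1 | 0
  46 | 110101101111100000 | 1 | 0
  47 | 101011011111000000 | 1 | 0
  48 | 010110111110000000 | 0 | 0
  49 | 101101111100000000 | 1 | 1
  50 | 011011111000000001 | 0 | 0
  51 | 110111110000000010 | 1 | 1
  52 | 101111100000000101 | 1 | 1
  53 | 011111000000001011 | 0 | 0
  54 | 111110000000010110 | 1 | 1
  55 | 111100000000101101 | 1 | 1
  56 | 111000000001011011 | 1 | 0
  57 | 110000000010110110 | 1 | 1
  58 | 100000000101101101 | 1 | 0
  59 | 000000001011011010 | 0 | 1
  60 | 000000010110110101 | 0 | 0
  61 | 000000101101101010 | 0 | 1
  62 | 000001011011010101 | 0 | 1
  63 | 000010110110101011 | 0 | 0
  64 | 000101101101010110 | 0 | 1
  65 | 001011011010101101 | 0 | 0
  66 | 010110110101011010 | 0 | 1
  67 | 101101101010110101 | 1 | 1
  68 | 011011010101101011 | 0 | 1
  69 | 110110101011010111 | 1 | 0
  70 | 101101010110101110 | 1 | 1
  71 | 011010101101011101 | 0 | 1
  72 | 110101011010111011 | 1 | 1
  73 | 101010110101110111 | 1 | 0
  74 | 010101101011101110 | 0 | 1
  75 | 101011010111011101 | 1 | 0
  76 | 010110101110111010 | 0 | 0
  77 | 101101011101110100 | 1 | 0
  78 | 011010111011101000 | 0 | 1
  79 | 110101110111010001 | 1 | 0
  80 | 101011101110100010 | 1 | 1
  81 | 010111011101000101 | 0 | 1
  82 | 101110111010001011 | 1 | 1
  83 | 011101110100010111 | 0 | 0
  84 | 111011101000101110 | 1 | 1
  85 | 110111010001011101 | 1 | 0
  86 | 101110100010111010 | 1 | 1
  87 | 011101000101110101 | 0 | 1
  88 | 111010001011101011 | 1 | 0
  89 | 110100010111010110 | 1 | 0
  90 | 101000101110101100 | 1 | 1
  91 | 010001011101011001 | 0 | 1
  92 | 100010111010110011 | 1 | 1
  93 | 000101110101100111 | 0 | 1
  94 | 001011101011001111 | 0 | 1
  95 | 010111010110011111 | 0 | 0
  96 | 101110101100111110 | 1 | 1
  97 | 011101011001111101 | 0 | 1
  98 | 111010110011111011 | 1 | 0
  99 | 110101100111110110 | 1 | 0
 100 | 101011001111101100 | 1 | 0
 101 | 010110011111011000 | 0 | 1
 102 | 101100111110110001 | 1 | 1
 103 | 011001111101100011 | 0 | 1
 104 | 110011111011000111 | 1 | 0
 105 | 100111110110001110 | 1 | 1
 106 | 001111101100011101 | 0 | 0
 107 | 011111011000111010 | 0 | 0
 108 | 111110110001110100 | 1 | 0
 109 | 111101100011101000 | 1 | 0
 110 | 111011000111010000 | 1 | 0
 111 | 110110001110100000 | 1 | 1
 112 | 101100011101000001 | 1 | 0
 113 | 011000111010000010 | 0 | 0
 114 | 110001110100000100 | 1 | 1
 115 | 100011101000001001 | 1 | 1
 116 | 000111010000010011 | 0 | 0
 117 | 001110100000100110 | 0 | 0
 118 | 011101000001001100 | 0 | 1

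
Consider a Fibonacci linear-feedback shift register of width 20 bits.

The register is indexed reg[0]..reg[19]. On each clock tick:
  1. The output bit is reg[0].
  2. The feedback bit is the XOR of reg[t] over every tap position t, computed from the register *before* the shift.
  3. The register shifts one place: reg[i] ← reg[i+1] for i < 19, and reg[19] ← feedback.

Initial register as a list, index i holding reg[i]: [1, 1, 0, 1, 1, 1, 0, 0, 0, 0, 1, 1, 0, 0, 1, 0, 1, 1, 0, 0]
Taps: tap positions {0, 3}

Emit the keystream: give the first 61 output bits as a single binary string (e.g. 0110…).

1101110000110010110000111101101001001101110100001000001000110

step | reg (before) | out | fb
   0 | 11011100001100101100 | 1 | 0
   1 | 10111000011001011000 | 1 | 0
   2 | 01110000110010110000 | 0 | 1
   3 | 11100001100101100001 | 1 | 1
   4 | 11000011001011000011 | 1 | 1
   5 | 10000110010110000111 | 1 | 1
   6 | 00001100101100001111 | 0 | 0
   7 | 00011001011000011110 | 0 | 1
   8 | 00110010110000111101 | 0 | 1
   9 | 01100101100001111011 | 0 | 0
  10 | 11001011000011110110 | 1 | 1
  11 | 10010110000111101101 | 1 | 0
  12 | 00101100001111011010 | 0 | 0
  13 | 01011000011110110100 | 0 | 1
  14 | 10110000111101101001 | 1 | 0
  15 | 01100001111011010010 | 0 | 0
  16 | 11000011110110100100 | 1 | 1
  17 | 10000111101101001001 | 1 | 1
  18 | 00001111011010010011 | 0 | 0
  19 | 00011110110100100110 | 0 | 1
  20 | 00111101101001001101 | 0 | 1
  21 | 01111011010010011011 | 0 | 1
  22 | 11110110100100110111 | 1 | 0
  23 | 11101101001001101110 | 1 | 1
  24 | 11011010010011011101 | 1 | 0
  25 | 10110100100110111010 | 1 | 0
  26 | 01101001001101110100 | 0 | 0
  27 | 11010010011011101000 | 1 | 0
  28 | 10100100110111010000 | 1 | 1
  29 | 01001001101110100001 | 0 | 0
  30 | 10010011011101000010 | 1 | 0
  31 | 00100110111010000100 | 0 | 0
  32 | 01001101110100001000 | 0 | 0
  33 | 10011011101000010000 | 1 | 0
  34 | 00110111010000100000 | 0 | 1
  35 | 01101110100001000001 | 0 | 0
  36 | 11011101000010000010 | 1 | 0
  37 | 10111010000100000100 | 1 | 0
  38 | 01110100001000001000 | 0 | 1
  39 | 11101000010000010001 | 1 | 1
  40 | 11010000100000100011 | 1 | 0
  41 | 10100001000001000110 | 1 | 1
  42 | 01000010000010001101 | 0 | 0
  43 | 10000100000100011010 | 1 | 1
  44 | 00001000001000110101 | 0 | 0
  45 | 00010000010001101010 | 0 | 1
  46 | 00100000100011010101 | 0 | 0
  47 | 01000001000110101010 | 0 | 0
  48 | 10000010001101010100 | 1 | 1
  49 | 00000100011010101001 | 0 | 0
  50 | 00001000110101010010 | 0 | 0
  51 | 00010001101010100100 | 0 | 1
  52 | 00100011010101001001 | 0 | 0
  53 | 01000110101010010010 | 0 | 0
  54 | 10001101010100100100 | 1 | 1
  55 | 00011010101001001001 | 0 | 1
  56 | 00110101010010010011 | 0 | 1
  57 | 01101010100100100111 | 0 | 0
  58 | 11010101001001001110 | 1 | 0
  59 | 10101010010010011100 | 1 | 1
  60 | 01010100100100111001 | 0 | 1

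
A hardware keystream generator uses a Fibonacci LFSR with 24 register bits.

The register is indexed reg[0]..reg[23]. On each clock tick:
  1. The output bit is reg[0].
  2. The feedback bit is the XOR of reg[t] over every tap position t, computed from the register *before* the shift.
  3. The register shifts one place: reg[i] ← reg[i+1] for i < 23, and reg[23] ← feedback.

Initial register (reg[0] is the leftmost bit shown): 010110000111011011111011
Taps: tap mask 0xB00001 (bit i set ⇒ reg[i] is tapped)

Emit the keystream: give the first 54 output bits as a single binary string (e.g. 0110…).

010110000111011011111011000011100110100110011110001100

step | reg (before) | out | fb
   0 | 010110000111011011111011 | 0 | 0
   1 | 101100001110110111110110 | 1 | 0
   2 | 011000011101101111101100 | 0 | 0
   3 | 110000111011011111011000 | 1 | 0
   4 | 100001110110111110110000 | 1 | 1
   5 | 000011101101111101100001 | 0 | 1
   6 | 000111011011111011000011 | 0 | 1
   7 | 001110110111110110000111 | 0 | 0
   8 | 011101101111101100001110 | 0 | 0
   9 | 111011011111011000011100 | 1 | 1
  10 | 110110111110110000111001 | 1 | 1
  11 | 101101111101100001110011 | 1 | 0
  12 | 011011111011000011100110 | 0 | 1
  13 | 110111110110000111001101 | 1 | 0
  14 | 101111101100001110011010 | 1 | 0
  15 | 011111011000011100110100 | 0 | 1
  16 | 111110110000111001101001 | 1 | 1
  17 | 111101100001110011010011 | 1 | 0
  18 | 111011000011100110100110 | 1 | 0
  19 | 110110000111001101001100 | 1 | 1
  20 | 101100001110011010011001 | 1 | 1
  21 | 011000011100110100110011 | 0 | 1
  22 | 110000111001101001100111 | 1 | 1
  23 | 100001110011010011001111 | 1 | 0
  24 | 000011100110100110011110 | 0 | 0
  25 | 000111001101001100111100 | 0 | 0
  26 | 001110011010011001111000 | 0 | 1
  27 | 011100110100110011110001 | 0 | 1
  28 | 111001101001100111100011 | 1 | 0
  29 | 110011010011001111000110 | 1 | 0
  30 | 100110100110011110001100 | 1 | 1
  31 | 001101001100111100011001 | 0 | 0
  32 | 011010011001111000110010 | 0 | 0
  33 | 110100110011110001100100 | 1 | 0
  34 | 101001100111100011001000 | 1 | 0
  35 | 010011001111000110010000 | 0 | 0
  36 | 100110011110001100100000 | 1 | 1
  37 | 001100111100011001000001 | 0 | 1
  38 | 011001111000110010000011 | 0 | 1
  39 | 110011110001100100000111 | 1 | 1
  40 | 100111100011001000001111 | 1 | 0
  41 | 001111000110010000011110 | 0 | 0
  42 | 011110001100100000111100 | 0 | 0
  43 | 111100011001000001111000 | 1 | 0
  44 | 111000110010000011110000 | 1 | 1
  45 | 110001100100000111100001 | 1 | 0
  46 | 100011001000001111000010 | 1 | 1
  47 | 000110010000011110000101 | 0 | 0
  48 | 001100100000111100001010 | 0 | 1
  49 | 011001000001111000010101 | 0 | 0
  50 | 110010000011110000101010 | 1 | 0
  51 | 100100000111100001010100 | 1 | 0
  52 | 001000001111000010101000 | 0 | 1
  53 | 010000011110000101010001 | 0 | 1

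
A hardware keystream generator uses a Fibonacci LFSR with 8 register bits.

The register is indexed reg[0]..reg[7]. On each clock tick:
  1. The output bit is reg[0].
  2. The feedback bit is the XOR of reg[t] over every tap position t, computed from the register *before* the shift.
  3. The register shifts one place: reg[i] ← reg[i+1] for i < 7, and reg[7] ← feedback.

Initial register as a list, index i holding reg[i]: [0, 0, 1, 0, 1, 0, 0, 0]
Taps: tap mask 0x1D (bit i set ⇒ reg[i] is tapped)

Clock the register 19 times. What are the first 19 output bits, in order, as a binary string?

0010100001001111111

step | reg (before) | out | fb
   0 | 00101000 | 0 | 0
   1 | 01010000 | 0 | 1
   2 | 10100001 | 1 | 0
   3 | 01000010 | 0 | 0
   4 | 10000100 | 1 | 1
   5 | 00001001 | 0 | 1
   6 | 00010011 | 0 | 1
   7 | 00100111 | 0 | 1
   8 | 01001111 | 0 | 1
   9 | 10011111 | 1 | 1
  10 | 00111111 | 0 | 1
  11 | 01111111 | 0 | 1
  12 | 11111111 | 1 | 0
  13 | 11111110 | 1 | 0
  14 | 11111100 | 1 | 0
  15 | 11111000 | 1 | 0
  16 | 11110000 | 1 | 1
  17 | 11100001 | 1 | 0
  18 | 11000010 | 1 | 1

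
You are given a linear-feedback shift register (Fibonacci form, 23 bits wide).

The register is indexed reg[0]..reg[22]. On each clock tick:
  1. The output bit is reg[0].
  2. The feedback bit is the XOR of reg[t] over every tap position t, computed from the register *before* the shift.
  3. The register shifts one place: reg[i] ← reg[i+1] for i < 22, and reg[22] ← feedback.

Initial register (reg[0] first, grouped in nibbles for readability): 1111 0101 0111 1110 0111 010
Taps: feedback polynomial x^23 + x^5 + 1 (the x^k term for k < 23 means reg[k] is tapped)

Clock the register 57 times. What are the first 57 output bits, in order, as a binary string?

tick  register→output (feedback)
  0  11110101011111100111010→1 (0)
  1  11101010111111001110100→1 (1)
  2  11010101111110011101001→1 (0)
  3  10101011111100111010010→1 (1)
  4  01010111111001110100101→0 (1)
  5  10101111110011101001011→1 (0)
  6  01011111100111010010110→0 (1)
  7  10111111001110100101101→1 (0)
  8  01111110011101001011010→0 (1)
  9  11111100111010010110101→1 (0)
 10  11111001110100101101010→1 (1)
 11  11110011101001011010101→1 (1)
 12  11100111010010110101011→1 (0)
 13  11001110100101101010110→1 (0)
 14  10011101001011010101100→1 (0)
 15  00111010010110101011000→0 (0)
 16  01110100101101010110000→0 (1)
 17  11101001011010101100001→1 (1)
 18  11010010110101011000011→1 (1)
 19  10100101101010110000111→1 (0)
 20  01001011010101100001110→0 (0)
 21  10010110101011000011100→1 (0)
 22  00101101010110000111000→0 (1)
 23  01011010101100001110001→0 (0)
 24  10110101011000011100010→1 (0)
 25  01101010110000111000100→0 (0)
 26  11010101100001110001000→1 (0)
 27  10101011000011100010000→1 (1)
 28  01010110000111000100001→0 (1)
 29  10101100001110001000011→1 (0)
 30  01011000011100010000110→0 (0)
 31  10110000111000100001100→1 (1)
 32  01100001110001000011001→0 (0)
 33  11000011100010000110010→1 (1)
 34  10000111000100001100101→1 (0)
 35  00001110001000011001010→0 (1)
 36  00011100010000110010101→0 (1)
 37  00111000100001100101011→0 (0)
 38  01110001000011001010110→0 (0)
 39  11100010000110010101100→1 (1)
 40  11000100001100101011001→1 (0)
 41  10001000011001010110010→1 (1)
 42  00010000110010101100101→0 (0)
 43  00100001100101011001010→0 (0)
 44  01000011001010110010100→0 (0)
 45  10000110010101100101000→1 (0)
 46  00001100101011001010000→0 (1)
 47  00011001010110010100001→0 (0)
 48  00110010101100101000010→0 (0)
 49  01100101011001010000100→0 (1)
 50  11001010110010100001001→1 (1)
 51  10010101100101000010011→1 (0)
 52  00101011001010000100110→0 (0)
 53  01010110010100001001100→0 (1)
 54  10101100101000010011001→1 (0)
 55  01011001010000100110010→0 (0)
 56  10110010100001001100100→1 (1)

111101010111111001110100101101010110000111000100001100101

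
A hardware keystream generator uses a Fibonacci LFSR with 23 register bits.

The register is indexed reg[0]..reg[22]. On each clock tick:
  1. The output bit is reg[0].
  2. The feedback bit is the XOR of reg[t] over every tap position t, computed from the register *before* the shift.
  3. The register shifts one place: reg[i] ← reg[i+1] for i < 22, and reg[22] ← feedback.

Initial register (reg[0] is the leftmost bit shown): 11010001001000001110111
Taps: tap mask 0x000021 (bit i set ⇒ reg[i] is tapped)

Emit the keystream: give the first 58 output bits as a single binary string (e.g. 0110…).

tick  register→output (feedback)
  0  11010001001000001110111→1 (1)
  1  10100010010000011101111→1 (1)
  2  01000100100000111011111→0 (1)
  3  10001001000001110111111→1 (1)
  4  00010010000011101111111→0 (0)
  5  00100100000111011111110→0 (1)
  6  01001000001110111111101→0 (0)
  7  10010000011101111111010→1 (1)
  8  00100000111011111110101→0 (0)
  9  01000001110111111101010→0 (0)
 10  10000011101111111010100→1 (1)
 11  00000111011111110101001→0 (1)
 12  00001110111111101010011→0 (1)
 13  00011101111111010100111→0 (1)
 14  00111011111110101001111→0 (0)
 15  01110111111101010011110→0 (1)
 16  11101111111010100111101→1 (0)
 17  11011111110101001111010→1 (0)
 18  10111111101010011110100→1 (0)
 19  01111111010100111101000→0 (1)
 20  11111110101001111010001→1 (0)
 21  11111101010011110100010→1 (0)
 22  11111010100111101000100→1 (1)
 23  11110101001111010001001→1 (0)
 24  11101010011110100010010→1 (1)
 25  11010100111101000100101→1 (0)
 26  10101001111010001001010→1 (1)
 27  01010011110100010010101→0 (0)
 28  10100111101000100101010→1 (0)
 29  01001111010001001010100→0 (1)
 30  10011110100010010101001→1 (0)
 31  00111101000100101010010→0 (1)
 32  01111010001001010100101→0 (0)
 33  11110100010010101001010→1 (0)
 34  11101000100101010010100→1 (1)
 35  11010001001010100101001→1 (1)
 36  10100010010101001010011→1 (1)
 37  01000100101010010100111→0 (1)
 38  10001001010100101001111→1 (1)
 39  00010010101001010011111→0 (0)
 40  00100101010010100111110→0 (1)
 41  01001010100101001111101→0 (0)
 42  10010101001010011111010→1 (0)
 43  00101010010100111110100→0 (0)
 44  01010100101001111101000→0 (1)
 45  10101001010011111010001→1 (1)
 46  01010010100111110100011→0 (0)
 47  10100101001111101000110→1 (0)
 48  01001010011111010001100→0 (0)
 49  10010100111110100011000→1 (0)
 50  00101001111101000110000→0 (0)
 51  01010011111010001100000→0 (0)
 52  10100111110100011000000→1 (0)
 53  01001111101000110000000→0 (1)
 54  10011111010001100000001→1 (0)
 55  00111110100011000000010→0 (1)
 56  01111101000110000000101→0 (1)
 57  11111010001100000001011→1 (1)

1101000100100000111011111110101001111010001001010100101001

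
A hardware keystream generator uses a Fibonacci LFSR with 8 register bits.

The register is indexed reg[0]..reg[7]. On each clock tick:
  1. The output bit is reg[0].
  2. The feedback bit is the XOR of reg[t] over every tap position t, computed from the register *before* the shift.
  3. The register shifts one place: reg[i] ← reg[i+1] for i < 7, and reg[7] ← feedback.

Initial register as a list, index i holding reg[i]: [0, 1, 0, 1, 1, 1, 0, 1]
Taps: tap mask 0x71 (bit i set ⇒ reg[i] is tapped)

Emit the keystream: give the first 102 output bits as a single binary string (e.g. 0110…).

tick  register→output (feedback)
  0  01011101→0 (0)
  1  10111010→1 (1)
  2  01110101→0 (1)
  3  11101011→1 (1)
  4  11010111→1 (1)
  5  10101111→1 (0)
  6  01011110→0 (1)
  7  10111101→1 (1)
  8  01111011→0 (0)
  9  11110110→1 (1)
 10  11101101→1 (1)
 11  11011011→1 (1)
 12  10110111→1 (1)
 13  01101111→0 (1)
 14  11011111→1 (0)
 15  10111110→1 (0)
 16  01111100→0 (0)
 17  11111000→1 (0)
 18  11110000→1 (1)
 19  11100001→1 (1)
 20  11000011→1 (0)
 21  10000110→1 (1)
 22  00001101→0 (0)
 23  00011010→0 (0)
 24  00110100→0 (1)
 25  01101001→0 (1)
 26  11010011→1 (0)
 27  10100110→1 (1)
 28  01001101→0 (0)
 29  10011010→1 (1)
 30  00110101→0 (1)
 31  01101011→0 (0)
 32  11010110→1 (1)
 33  10101101→1 (1)
 34  01011011→0 (0)
 35  10110110→1 (1)
 36  01101101→0 (0)
 37  11011010→1 (1)
 38  10110101→1 (0)
 39  01101010→0 (0)
 40  11010100→1 (0)
 41  10101000→1 (0)
 42  01010000→0 (0)
 43  10100000→1 (1)
 44  01000001→0 (0)
 45  10000010→1 (0)
 46  00000100→0 (1)
 47  00001001→0 (1)
 48  00010011→0 (1)
 49  00100111→0 (0)
 50  01001110→0 (1)
 51  10011101→1 (1)
 52  00111011→0 (0)
 53  01110110→0 (0)
 54  11101100→1 (1)
 55  11011001→1 (0)
 56  10110010→1 (0)
 57  01100100→0 (1)
 58  11001001→1 (0)
 59  10010010→1 (0)
 60  00100100→0 (1)
 61  01001001→0 (1)
 62  10010011→1 (0)
 63  00100110→0 (0)
 64  01001100→0 (0)
 65  10011000→1 (0)
 66  00110000→0 (0)
 67  01100000→0 (0)
 68  11000000→1 (1)
 69  10000001→1 (1)
 70  00000011→0 (1)
 71  00000111→0 (0)
 72  00001110→0 (1)
 73  00011101→0 (0)
 74  00111010→0 (0)
 75  01110100→0 (1)
 76  11101001→1 (0)
 77  11010010→1 (0)
 78  10100100→1 (0)
 79  01001000→0 (1)
 80  10010001→1 (1)
 81  00100011→0 (1)
 82  01000111→0 (0)
 83  10001110→1 (0)
 84  00011100→0 (0)
 85  00111000→0 (1)
 86  01110001→0 (0)
 87  11100010→1 (0)
 88  11000100→1 (0)
 89  10001000→1 (0)
 90  00010000→0 (0)
 91  00100000→0 (0)
 92  01000000→0 (0)
 93  10000000→1 (1)
 94  00000001→0 (0)
 95  00000010→0 (1)
 96  00000101→0 (1)
 97  00001011→0 (0)
 98  00010110→0 (0)
 99  00101100→0 (0)
100  01011000→0 (1)
101  10110001→1 (1)

010111010111101101111100001101001101011011010100000100111011001001001100000011101001000111000100000001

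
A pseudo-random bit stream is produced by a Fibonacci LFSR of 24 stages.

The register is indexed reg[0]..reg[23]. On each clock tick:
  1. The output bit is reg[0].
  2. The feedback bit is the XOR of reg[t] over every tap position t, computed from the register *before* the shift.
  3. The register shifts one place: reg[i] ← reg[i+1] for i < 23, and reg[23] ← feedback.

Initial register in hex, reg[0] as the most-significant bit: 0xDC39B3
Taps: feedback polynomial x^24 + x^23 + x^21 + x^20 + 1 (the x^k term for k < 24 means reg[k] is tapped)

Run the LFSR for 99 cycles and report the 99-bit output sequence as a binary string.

110111000011100110110011000010010000111100111010101001010101111000010001000110101100110110101011011

tick  register→output (feedback)
  0  110111000011100110110011→1 (0)
  1  101110000111001101100110→1 (0)
  2  011100001110011011001100→0 (0)
  3  111000011100110110011000→1 (0)
  4  110000111001101100110000→1 (1)
  5  100001110011011001100001→1 (0)
  6  000011100110110011000010→0 (0)
  7  000111001101100110000100→0 (1)
  8  001110011011001100001001→0 (0)
  9  011100110110011000010010→0 (0)
 10  111001101100110000100100→1 (0)
 11  110011011001100001001000→1 (0)
 12  100110110011000010010000→1 (1)
 13  001101100110000100100001→0 (1)
 14  011011001100001001000011→0 (1)
 15  110110011000010010000111→1 (1)
 16  101100110000100100001111→1 (0)
 17  011001100001001000011110→0 (0)
 18  110011000010010000111100→1 (1)
 19  100110000100100001111001→1 (1)
 20  001100001001000011110011→0 (1)
 21  011000010010000111100111→0 (0)
 22  110000100100001111001110→1 (1)
 23  100001001000011110011101→1 (0)
 24  000010010000111100111010→0 (1)
 25  000100100001111001110101→0 (0)
 26  001001000011110011101010→0 (1)
 27  010010000111100111010101→0 (0)
 28  100100001111001110101010→1 (0)
 29  001000011110011101010100→0 (1)
 30  010000111100111010101001→0 (0)
 31  100001111001110101010010→1 (1)
 32  000011110011101010100101→0 (0)
 33  000111100111010101001010→0 (1)
 34  001111001110101010010101→0 (0)
 35  011110011101010100101010→0 (1)
 36  111100111010101001010101→1 (1)
 37  111001110101010010101011→1 (1)
 38  110011101010100101010111→1 (1)
 39  100111010101001010101111→1 (0)
 40  001110101010010101011110→0 (0)
 41  011101010100101010111100→0 (0)
 42  111010101001010101111000→1 (0)
 43  110101010010101011110000→1 (1)
 44  101010100101010111100001→1 (0)
 45  010101001010101111000010→0 (0)
 46  101010010101011110000100→1 (0)
 47  010100101010111100001000→0 (1)
 48  101001010101111000010001→1 (0)
 49  010010101011110000100010→0 (0)
 50  100101010111100001000100→1 (0)
 51  001010101111000010001000→0 (1)
 52  010101011110000100010001→0 (1)
 53  101010111100001000100011→1 (0)
 54  010101111000010001000110→0 (1)
 55  101011110000100010001101→1 (0)
 56  010111100001000100011010→0 (1)
 57  101111000010001000110101→1 (1)
 58  011110000100010001101011→0 (0)
 59  111100001000100011010110→1 (0)
 60  111000010001000110101100→1 (1)
 61  110000100010001101011001→1 (1)
 62  100001000100011010110011→1 (0)
 63  000010001000110101100110→0 (1)
 64  000100010001101011001101→0 (1)
 65  001000100011010110011011→0 (0)
 66  010001000110101100110110→0 (1)
 67  100010001101011001101101→1 (0)
 68  000100011010110011011010→0 (1)
 69  001000110101100110110101→0 (0)
 70  010001101011001101101010→0 (1)
 71  100011010110011011010101→1 (1)
 72  000110101100110110101011→0 (0)
 73  001101011001101101010110→0 (1)
 74  011010110011011010101101→0 (1)
 75  110101100110110101011011→1 (1)
 76  101011001101101010110111→1 (1)
 77  010110011011010101101111→0 (1)
 78  101100110110101011011111→1 (0)
 79  011001101101010110111110→0 (0)
 80  110011011010101101111100→1 (1)
 81  100110110101011011111001→1 (1)
 82  001101101010110111110011→0 (1)
 83  011011010101101111100111→0 (0)
 84  110110101011011111001110→1 (1)
 85  101101010110111110011101→1 (0)
 86  011010101101111100111010→0 (1)
 87  110101011011111001110101→1 (1)
 88  101010110111110011101011→1 (1)
 89  010101101111100111010111→0 (0)
 90  101011011111001110101110→1 (1)
 91  010110111110011101011101→0 (1)
 92  101101111100111010111011→1 (1)
 93  011011111001110101110111→0 (0)
 94  110111110011101011101110→1 (1)
 95  101111100111010111011101→1 (0)
 96  011111001110101110111010→0 (1)
 97  111110011101011101110101→1 (1)
 98  111100111010111011101011→1 (1)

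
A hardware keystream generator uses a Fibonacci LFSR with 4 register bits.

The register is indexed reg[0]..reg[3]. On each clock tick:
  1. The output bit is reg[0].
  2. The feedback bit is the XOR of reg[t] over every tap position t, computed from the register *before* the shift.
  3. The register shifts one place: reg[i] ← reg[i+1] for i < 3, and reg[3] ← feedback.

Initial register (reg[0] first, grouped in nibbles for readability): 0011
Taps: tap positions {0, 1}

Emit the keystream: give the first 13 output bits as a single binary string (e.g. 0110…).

k : reg_k → out_k, fb_k
0: 0011 → 0, fb=0
1: 0110 → 0, fb=1
2: 1101 → 1, fb=0
3: 1010 → 1, fb=1
4: 0101 → 0, fb=1
5: 1011 → 1, fb=1
6: 0111 → 0, fb=1
7: 1111 → 1, fb=0
8: 1110 → 1, fb=0
9: 1100 → 1, fb=0
10: 1000 → 1, fb=1
11: 0001 → 0, fb=0
12: 0010 → 0, fb=0

0011010111100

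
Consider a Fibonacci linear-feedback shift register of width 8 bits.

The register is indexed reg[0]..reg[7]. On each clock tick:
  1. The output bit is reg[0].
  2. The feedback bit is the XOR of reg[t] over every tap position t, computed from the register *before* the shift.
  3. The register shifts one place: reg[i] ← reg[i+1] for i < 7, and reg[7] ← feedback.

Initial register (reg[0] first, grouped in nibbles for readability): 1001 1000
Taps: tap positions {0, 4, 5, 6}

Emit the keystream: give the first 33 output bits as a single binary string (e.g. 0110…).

100110000001110100100011100010000

k : reg_k → out_k, fb_k
0: 10011000 → 1, fb=0
1: 00110000 → 0, fb=0
2: 01100000 → 0, fb=0
3: 11000000 → 1, fb=1
4: 10000001 → 1, fb=1
5: 00000011 → 0, fb=1
6: 00000111 → 0, fb=0
7: 00001110 → 0, fb=1
8: 00011101 → 0, fb=0
9: 00111010 → 0, fb=0
10: 01110100 → 0, fb=1
11: 11101001 → 1, fb=0
12: 11010010 → 1, fb=0
13: 10100100 → 1, fb=0
14: 01001000 → 0, fb=1
15: 10010001 → 1, fb=1
16: 00100011 → 0, fb=1
17: 01000111 → 0, fb=0
18: 10001110 → 1, fb=0
19: 00011100 → 0, fb=0
20: 00111000 → 0, fb=1
21: 01110001 → 0, fb=0
22: 11100010 → 1, fb=0
23: 11000100 → 1, fb=0
24: 10001000 → 1, fb=0
25: 00010000 → 0, fb=0
26: 00100000 → 0, fb=0
27: 01000000 → 0, fb=0
28: 10000000 → 1, fb=1
29: 00000001 → 0, fb=0
30: 00000010 → 0, fb=1
31: 00000101 → 0, fb=1
32: 00001011 → 0, fb=0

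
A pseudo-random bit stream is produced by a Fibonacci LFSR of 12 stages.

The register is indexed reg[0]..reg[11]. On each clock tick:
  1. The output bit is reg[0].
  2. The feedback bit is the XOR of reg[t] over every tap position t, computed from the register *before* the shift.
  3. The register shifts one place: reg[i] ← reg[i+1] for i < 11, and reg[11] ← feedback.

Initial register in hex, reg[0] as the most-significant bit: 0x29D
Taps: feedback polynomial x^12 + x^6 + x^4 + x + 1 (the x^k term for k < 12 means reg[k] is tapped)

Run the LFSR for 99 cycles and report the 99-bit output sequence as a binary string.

step | reg (before) | out | fb
   0 | 001010011101 | 0 | 1
   1 | 010100111011 | 0 | 0
   2 | 101001110110 | 1 | 0
   3 | 010011101100 | 0 | 1
   4 | 100111011001 | 1 | 0
   5 | 001110110010 | 0 | 0
   6 | 011101100100 | 0 | 0
   7 | 111011001000 | 1 | 1
   8 | 110110010001 | 1 | 1
   9 | 101100100011 | 1 | 0
  10 | 011001000110 | 0 | 1
  11 | 110010001101 | 1 | 1
  12 | 100100011011 | 1 | 1
  13 | 001000110111 | 0 | 1
  14 | 010001101111 | 0 | 0
  15 | 100011011110 | 1 | 0
  16 | 000110111100 | 0 | 0
  17 | 001101111000 | 0 | 1
  18 | 011011110001 | 0 | 1
  19 | 110111100011 | 1 | 0
  20 | 101111000110 | 1 | 0
  21 | 011110001100 | 0 | 0
  22 | 111100011000 | 1 | 0
  23 | 111000110000 | 1 | 1
  24 | 110001100001 | 1 | 1
  25 | 100011000011 | 1 | 0
  26 | 000110000110 | 0 | 1
  27 | 001100001101 | 0 | 0
  28 | 011000011010 | 0 | 1
  29 | 110000110101 | 1 | 1
  30 | 100001101011 | 1 | 0
  31 | 000011010110 | 0 | 1
  32 | 000110101101 | 0 | 0
  33 | 001101011010 | 0 | 0
  34 | 011010110100 | 0 | 1
  35 | 110101101001 | 1 | 1
  36 | 101011010011 | 1 | 0
  37 | 010110100110 | 0 | 1
  38 | 101101001101 | 1 | 1
  39 | 011010011011 | 0 | 0
  40 | 110100110110 | 1 | 1
  41 | 101001101101 | 1 | 0
  42 | 010011011010 | 0 | 0
  43 | 100110110100 | 1 | 1
  44 | 001101101001 | 0 | 1
  45 | 011011010011 | 0 | 0
  46 | 110110100110 | 1 | 0
  47 | 101101001100 | 1 | 1
  48 | 011010011001 | 0 | 0
  49 | 110100110010 | 1 | 1
  50 | 101001100101 | 1 | 0
  51 | 010011001010 | 0 | 0
  52 | 100110010100 | 1 | 0
  53 | 001100101000 | 0 | 1
  54 | 011001010001 | 0 | 1
  55 | 110010100011 | 1 | 0
  56 | 100101000110 | 1 | 1
  57 | 001010001101 | 0 | 1
  58 | 010100011011 | 0 | 1
  59 | 101000110111 | 1 | 0
  60 | 010001101110 | 0 | 0
  61 | 100011011100 | 1 | 0
  62 | 000110111000 | 0 | 0
  63 | 001101110000 | 0 | 1
  64 | 011011100001 | 0 | 1
  65 | 110111000011 | 1 | 1
  66 | 101110000111 | 1 | 0
  67 | 011100001110 | 0 | 1
  68 | 111000011101 | 1 | 0
  69 | 110000111010 | 1 | 1
  70 | 100001110101 | 1 | 0
  71 | 000011101010 | 0 | 0
  72 | 000111010100 | 0 | 1
  73 | 001110101001 | 0 | 0
  74 | 011101010010 | 0 | 1
  75 | 111010100101 | 1 | 0
  76 | 110101001010 | 1 | 0
  77 | 101010010100 | 1 | 0
  78 | 010100101000 | 0 | 0
  79 | 101001010000 | 1 | 1
  80 | 010010100001 | 0 | 1
  81 | 100101000011 | 1 | 1
  82 | 001010000111 | 0 | 1
  83 | 010100001111 | 0 | 1
  84 | 101000011111 | 1 | 1
  85 | 010000111111 | 0 | 0
  86 | 100001111110 | 1 | 0
  87 | 000011111100 | 0 | 0
  88 | 000111111000 | 0 | 0
  89 | 001111110000 | 0 | 0
  90 | 011111100000 | 0 | 1
  91 | 111111000001 | 1 | 1
  92 | 111110000011 | 1 | 1
  93 | 111100000111 | 1 | 0
  94 | 111000001110 | 1 | 0
  95 | 110000011100 | 1 | 0
  96 | 100000111000 | 1 | 0
  97 | 000001110000 | 0 | 1
  98 | 000011100001 | 0 | 0

001010011101100100011011110001100001101011010011011010011001010001101110000111010100101000011111100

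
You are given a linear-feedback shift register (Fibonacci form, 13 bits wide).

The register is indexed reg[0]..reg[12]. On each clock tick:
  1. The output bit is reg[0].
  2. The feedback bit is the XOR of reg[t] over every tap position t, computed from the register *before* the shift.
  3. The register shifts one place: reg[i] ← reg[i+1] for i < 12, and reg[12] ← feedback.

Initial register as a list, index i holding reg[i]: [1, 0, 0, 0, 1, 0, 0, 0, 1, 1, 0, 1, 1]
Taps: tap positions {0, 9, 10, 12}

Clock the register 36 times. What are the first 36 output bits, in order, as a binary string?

tick  register→output (feedback)
  0  1000100011011→1 (1)
  1  0001000110111→0 (0)
  2  0010001101110→0 (0)
  3  0100011011100→0 (0)
  4  1000110111000→1 (0)
  5  0001101110000→0 (0)
  6  0011011100000→0 (0)
  7  0110111000000→0 (0)
  8  1101110000000→1 (1)
  9  1011100000001→1 (0)
 10  0111000000010→0 (0)
 11  1110000000100→1 (0)
 12  1100000001000→1 (0)
 13  1000000010000→1 (1)
 14  0000000100001→0 (1)
 15  0000001000011→0 (1)
 16  0000010000111→0 (0)
 17  0000100001110→0 (0)
 18  0001000011100→0 (0)
 19  0010000111000→0 (1)
 20  0100001110001→0 (1)
 21  1000011100011→1 (0)
 22  0000111000110→0 (1)
 23  0001110001101→0 (1)
 24  0011100011011→0 (0)
 25  0111000110110→0 (1)
 26  1110001101101→1 (0)
 27  1100011011010→1 (0)
 28  1000110110100→1 (0)
 29  0001101101000→0 (1)
 30  0011011010001→0 (1)
 31  0110110100011→0 (1)
 32  1101101000111→1 (1)
 33  1011010001111→1 (0)
 34  0110100011110→0 (0)
 35  1101000111100→1 (1)

100010001101110000000100001110001101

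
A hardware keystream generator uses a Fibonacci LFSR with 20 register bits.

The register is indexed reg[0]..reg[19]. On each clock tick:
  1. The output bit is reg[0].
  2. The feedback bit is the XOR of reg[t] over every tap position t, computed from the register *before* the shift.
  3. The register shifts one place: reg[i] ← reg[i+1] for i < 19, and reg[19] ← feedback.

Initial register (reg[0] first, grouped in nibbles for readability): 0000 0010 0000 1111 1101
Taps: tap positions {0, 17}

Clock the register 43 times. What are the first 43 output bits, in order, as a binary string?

0000001000001111110110110100100111000101000

k : reg_k → out_k, fb_k
0: 00000010000011111101 → 0, fb=1
1: 00000100000111111011 → 0, fb=0
2: 00001000001111110110 → 0, fb=1
3: 00010000011111101101 → 0, fb=1
4: 00100000111111011011 → 0, fb=0
5: 01000001111110110110 → 0, fb=1
6: 10000011111101101101 → 1, fb=0
7: 00000111111011011010 → 0, fb=0
8: 00001111110110110100 → 0, fb=1
9: 00011111101101101001 → 0, fb=0
10: 00111111011011010010 → 0, fb=0
11: 01111110110110100100 → 0, fb=1
12: 11111101101101001001 → 1, fb=1
13: 11111011011010010011 → 1, fb=1
14: 11110110110100100111 → 1, fb=0
15: 11101101101001001110 → 1, fb=0
16: 11011011010010011100 → 1, fb=0
17: 10110110100100111000 → 1, fb=1
18: 01101101001001110001 → 0, fb=0
19: 11011010010011100010 → 1, fb=1
20: 10110100100111000101 → 1, fb=0
21: 01101001001110001010 → 0, fb=0
22: 11010010011100010100 → 1, fb=0
23: 10100100111000101000 → 1, fb=1
24: 01001001110001010001 → 0, fb=0
25: 10010011100010100010 → 1, fb=1
26: 00100111000101000101 → 0, fb=1
27: 01001110001010001011 → 0, fb=0
28: 10011100010100010110 → 1, fb=0
29: 00111000101000101100 → 0, fb=1
30: 01110001010001011001 → 0, fb=0
31: 11100010100010110010 → 1, fb=1
32: 11000101000101100101 → 1, fb=0
33: 10001010001011001010 → 1, fb=1
34: 00010100010110010101 → 0, fb=1
35: 00101000101100101011 → 0, fb=0
36: 01010001011001010110 → 0, fb=1
37: 10100010110010101101 → 1, fb=0
38: 01000101100101011010 → 0, fb=0
39: 10001011001010110100 → 1, fb=0
40: 00010110010101101000 → 0, fb=0
41: 00101100101011010000 → 0, fb=0
42: 01011001010110100000 → 0, fb=0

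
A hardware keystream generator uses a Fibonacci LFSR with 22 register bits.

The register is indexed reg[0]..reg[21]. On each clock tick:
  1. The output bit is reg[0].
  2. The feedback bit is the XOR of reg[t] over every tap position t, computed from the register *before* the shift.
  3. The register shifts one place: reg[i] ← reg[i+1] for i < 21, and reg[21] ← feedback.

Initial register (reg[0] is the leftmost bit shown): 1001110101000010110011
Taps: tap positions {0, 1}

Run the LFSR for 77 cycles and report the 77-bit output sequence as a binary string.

k : reg_k → out_k, fb_k
0: 1001110101000010110011 → 1, fb=1
1: 0011101010000101100111 → 0, fb=0
2: 0111010100001011001110 → 0, fb=1
3: 1110101000010110011101 → 1, fb=0
4: 1101010000101100111010 → 1, fb=0
5: 1010100001011001110100 → 1, fb=1
6: 0101000010110011101001 → 0, fb=1
7: 1010000101100111010011 → 1, fb=1
8: 0100001011001110100111 → 0, fb=1
9: 1000010110011101001111 → 1, fb=1
10: 0000101100111010011111 → 0, fb=0
11: 0001011001110100111110 → 0, fb=0
12: 0010110011101001111100 → 0, fb=0
13: 0101100111010011111000 → 0, fb=1
14: 1011001110100111110001 → 1, fb=1
15: 0110011101001111100011 → 0, fb=1
16: 1100111010011111000111 → 1, fb=0
17: 1001110100111110001110 → 1, fb=1
18: 0011101001111100011101 → 0, fb=0
19: 0111010011111000111010 → 0, fb=1
20: 1110100111110001110101 → 1, fb=0
21: 1101001111100011101010 → 1, fb=0
22: 1010011111000111010100 → 1, fb=1
23: 0100111110001110101001 → 0, fb=1
24: 1001111100011101010011 → 1, fb=1
25: 0011111000111010100111 → 0, fb=0
26: 0111110001110101001110 → 0, fb=1
27: 1111100011101010011101 → 1, fb=0
28: 1111000111010100111010 → 1, fb=0
29: 1110001110101001110100 → 1, fb=0
30: 1100011101010011101000 → 1, fb=0
31: 1000111010100111010000 → 1, fb=1
32: 0001110101001110100001 → 0, fb=0
33: 0011101010011101000010 → 0, fb=0
34: 0111010100111010000100 → 0, fb=1
35: 1110101001110100001001 → 1, fb=0
36: 1101010011101000010010 → 1, fb=0
37: 1010100111010000100100 → 1, fb=1
38: 0101001110100001001001 → 0, fb=1
39: 1010011101000010010011 → 1, fb=1
40: 0100111010000100100111 → 0, fb=1
41: 1001110100001001001111 → 1, fb=1
42: 0011101000010010011111 → 0, fb=0
43: 0111010000100100111110 → 0, fb=1
44: 1110100001001001111101 → 1, fb=0
45: 1101000010010011111010 → 1, fb=0
46: 1010000100100111110100 → 1, fb=1
47: 0100001001001111101001 → 0, fb=1
48: 1000010010011111010011 → 1, fb=1
49: 0000100100111110100111 → 0, fb=0
50: 0001001001111101001110 → 0, fb=0
51: 0010010011111010011100 → 0, fb=0
52: 0100100111110100111000 → 0, fb=1
53: 1001001111101001110001 → 1, fb=1
54: 0010011111010011100011 → 0, fb=0
55: 0100111110100111000110 → 0, fb=1
56: 1001111101001110001101 → 1, fb=1
57: 0011111010011100011011 → 0, fb=0
58: 0111110100111000110110 → 0, fb=1
59: 1111101001110001101101 → 1, fb=0
60: 1111010011100011011010 → 1, fb=0
61: 1110100111000110110100 → 1, fb=0
62: 1101001110001101101000 → 1, fb=0
63: 1010011100011011010000 → 1, fb=1
64: 0100111000110110100001 → 0, fb=1
65: 1001110001101101000011 → 1, fb=1
66: 0011100011011010000111 → 0, fb=0
67: 0111000110110100001110 → 0, fb=1
68: 1110001101101000011101 → 1, fb=0
69: 1100011011010000111010 → 1, fb=0
70: 1000110110100001110100 → 1, fb=1
71: 0001101101000011101001 → 0, fb=0
72: 0011011010000111010010 → 0, fb=0
73: 0110110100001110100100 → 0, fb=1
74: 1101101000011101001001 → 1, fb=0
75: 1011010000111010010010 → 1, fb=1
76: 0110100001110100100101 → 0, fb=1

10011101010000101100111010011111000111010100111010000100100111110100111000110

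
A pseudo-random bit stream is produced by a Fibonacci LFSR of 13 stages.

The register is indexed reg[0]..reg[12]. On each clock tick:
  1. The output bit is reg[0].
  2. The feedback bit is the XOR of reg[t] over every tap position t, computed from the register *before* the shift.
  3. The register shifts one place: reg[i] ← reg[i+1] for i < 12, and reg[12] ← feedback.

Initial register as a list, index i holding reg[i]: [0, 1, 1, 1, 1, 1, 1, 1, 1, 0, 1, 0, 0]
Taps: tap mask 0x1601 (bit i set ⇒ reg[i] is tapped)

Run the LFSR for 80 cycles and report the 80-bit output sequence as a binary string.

01111111101001100110010101110011101110100101110100111011110010000110011101101111

k : reg_k → out_k, fb_k
0: 0111111110100 → 0, fb=1
1: 1111111101001 → 1, fb=1
2: 1111111010011 → 1, fb=0
3: 1111110100110 → 1, fb=0
4: 1111101001100 → 1, fb=1
5: 1111010011001 → 1, fb=1
6: 1110100110011 → 1, fb=0
7: 1101001100110 → 1, fb=0
8: 1010011001100 → 1, fb=1
9: 0100110011001 → 0, fb=0
10: 1001100110010 → 1, fb=1
11: 0011001100101 → 0, fb=0
12: 0110011001010 → 0, fb=1
13: 1100110010101 → 1, fb=1
14: 1001100101011 → 1, fb=1
15: 0011001010111 → 0, fb=0
16: 0110010101110 → 0, fb=0
17: 1100101011100 → 1, fb=1
18: 1001010111001 → 1, fb=1
19: 0010101110011 → 0, fb=1
20: 0101011100111 → 0, fb=0
21: 1010111001110 → 1, fb=1
22: 0101110011101 → 0, fb=1
23: 1011100111011 → 1, fb=1
24: 0111001110111 → 0, fb=0
25: 1110011101110 → 1, fb=1
26: 1100111011101 → 1, fb=0
27: 1001110111010 → 1, fb=0
28: 0011101110100 → 0, fb=1
29: 0111011101001 → 0, fb=0
30: 1110111010010 → 1, fb=1
31: 1101110100101 → 1, fb=1
32: 1011101001011 → 1, fb=1
33: 0111010010111 → 0, fb=0
34: 1110100101110 → 1, fb=1
35: 1101001011101 → 1, fb=0
36: 1010010111010 → 1, fb=0
37: 0100101110100 → 0, fb=1
38: 1001011101001 → 1, fb=1
39: 0010111010011 → 0, fb=1
40: 0101110100111 → 0, fb=0
41: 1011101001110 → 1, fb=1
42: 0111010011101 → 0, fb=1
43: 1110100111011 → 1, fb=1
44: 1101001110111 → 1, fb=1
45: 1010011101111 → 1, fb=0
46: 0100111011110 → 0, fb=0
47: 1001110111100 → 1, fb=1
48: 0011101111001 → 0, fb=0
49: 0111011110010 → 0, fb=0
50: 1110111100100 → 1, fb=0
51: 1101111001000 → 1, fb=0
52: 1011110010000 → 1, fb=1
53: 0111100100001 → 0, fb=1
54: 1111001000011 → 1, fb=0
55: 1110010000110 → 1, fb=0
56: 1100100001100 → 1, fb=1
57: 1001000011001 → 1, fb=1
58: 0010000110011 → 0, fb=1
59: 0100001100111 → 0, fb=0
60: 1000011001110 → 1, fb=1
61: 0000110011101 → 0, fb=1
62: 0001100111011 → 0, fb=0
63: 0011001110110 → 0, fb=1
64: 0110011101101 → 0, fb=1
65: 1100111011011 → 1, fb=1
66: 1001110110111 → 1, fb=1
67: 0011101101111 → 0, fb=1
68: 0111011011111 → 0, fb=1
69: 1110110111111 → 1, fb=0
70: 1101101111110 → 1, fb=1
71: 1011011111101 → 1, fb=0
72: 0110111111010 → 0, fb=1
73: 1101111110101 → 1, fb=1
74: 1011111101011 → 1, fb=1
75: 0111111010111 → 0, fb=0
76: 1111110101110 → 1, fb=1
77: 1111101011101 → 1, fb=0
78: 1111010111010 → 1, fb=0
79: 1110101110100 → 1, fb=0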